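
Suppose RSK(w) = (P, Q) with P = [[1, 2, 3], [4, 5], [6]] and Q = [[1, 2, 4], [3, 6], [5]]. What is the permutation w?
Reverse RSK: for i = n, n-1, ..., 1, locate i in Q, remove the corresponding corner cell from P, and reverse-bump its entry up through P; the value ejected from row 1 is w(i).

So w = 1 6 4 5 2 3.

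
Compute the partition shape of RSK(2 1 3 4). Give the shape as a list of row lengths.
Row-insert each entry into an empty tableau.

After inserting 2: P = [[2]].
After inserting 1: P = [[1], [2]].
After inserting 3: P = [[1, 3], [2]].
After inserting 4: P = [[1, 3, 4], [2]].

The final insertion tableau P = [[1, 3, 4], [2]] has shape [3, 1].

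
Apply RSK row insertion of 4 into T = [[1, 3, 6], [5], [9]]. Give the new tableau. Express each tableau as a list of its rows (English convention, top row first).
In row 1, 4 replaces 6 (the leftmost entry greater than 4); 6 is bumped to row 2. 6 is appended to row 2. The new tableau is [[1, 3, 4], [5, 6], [9]].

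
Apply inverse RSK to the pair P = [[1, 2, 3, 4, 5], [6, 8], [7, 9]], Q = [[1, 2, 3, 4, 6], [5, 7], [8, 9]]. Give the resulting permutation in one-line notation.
Reverse the RSK construction: for i from n down to 1, find the cell of Q containing i, remove the entry at that cell from P, and reverse-bump it up through P; the value ejected from row 1 is w(i).

Step i=9: Q has 9 at row 3, column 2; remove 9 from row 3 of P and reverse-bump: 9 enters row 2 and ejects 8; 8 enters row 1 and ejects 5. So w(9) = 5. P is now [[1, 2, 3, 4, 8], [6, 9], [7]].
Step i=8: Q has 8 at row 3, column 1; remove 7 from row 3 of P and reverse-bump: 7 enters row 2 and ejects 6; 6 enters row 1 and ejects 4. So w(8) = 4. P is now [[1, 2, 3, 6, 8], [7, 9]].
Step i=7: Q has 7 at row 2, column 2; remove 9 from row 2 of P and reverse-bump: 9 enters row 1 and ejects 8. So w(7) = 8. P is now [[1, 2, 3, 6, 9], [7]].
Step i=6: Q has 6 at row 1, column 5; remove that cell from P, ejecting 9. So w(6) = 9. P is now [[1, 2, 3, 6], [7]].
Step i=5: Q has 5 at row 2, column 1; remove 7 from row 2 of P and reverse-bump: 7 enters row 1 and ejects 6. So w(5) = 6. P is now [[1, 2, 3, 7]].
Step i=4: Q has 4 at row 1, column 4; remove that cell from P, ejecting 7. So w(4) = 7. P is now [[1, 2, 3]].
Step i=3: Q has 3 at row 1, column 3; remove that cell from P, ejecting 3. So w(3) = 3. P is now [[1, 2]].
Step i=2: Q has 2 at row 1, column 2; remove that cell from P, ejecting 2. So w(2) = 2. P is now [[1]].
Step i=1: Q has 1 at row 1, column 1; remove that cell from P, ejecting 1. So w(1) = 1. P is now [].

So w = 1 2 3 7 6 9 8 4 5.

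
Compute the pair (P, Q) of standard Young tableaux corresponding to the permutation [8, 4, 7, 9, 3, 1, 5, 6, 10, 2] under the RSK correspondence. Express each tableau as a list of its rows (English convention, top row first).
P = [[1, 2, 6, 10], [3, 5, 9], [4, 7], [8]], Q = [[1, 3, 4, 9], [2, 7, 8], [5, 10], [6]]

Insert each entry of the permutation into P by Schensted row insertion, recording in Q the position of each new cell.

Insert 8: appended to row 1. P = [[8]].
Insert 4: 4 bumps 8 from row 1; 8 starts row 2. P = [[4], [8]].
Insert 7: appended to row 1. P = [[4, 7], [8]].
Insert 9: appended to row 1. P = [[4, 7, 9], [8]].
Insert 3: 3 bumps 4 from row 1; 4 bumps 8 from row 2; 8 starts row 3. P = [[3, 7, 9], [4], [8]].
Insert 1: 1 bumps 3 from row 1; 3 bumps 4 from row 2; 4 bumps 8 from row 3; 8 starts row 4. P = [[1, 7, 9], [3], [4], [8]].
Insert 5: 5 bumps 7 from row 1; 7 appends to row 2. P = [[1, 5, 9], [3, 7], [4], [8]].
Insert 6: 6 bumps 9 from row 1; 9 appends to row 2. P = [[1, 5, 6], [3, 7, 9], [4], [8]].
Insert 10: appended to row 1. P = [[1, 5, 6, 10], [3, 7, 9], [4], [8]].
Insert 2: 2 bumps 5 from row 1; 5 bumps 7 from row 2; 7 appends to row 3. P = [[1, 2, 6, 10], [3, 5, 9], [4, 7], [8]].

So P = [[1, 2, 6, 10], [3, 5, 9], [4, 7], [8]], Q = [[1, 3, 4, 9], [2, 7, 8], [5, 10], [6]].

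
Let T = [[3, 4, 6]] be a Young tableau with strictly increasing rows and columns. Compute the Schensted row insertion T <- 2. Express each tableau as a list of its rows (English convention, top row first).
In row 1, 2 replaces 3 (the leftmost entry greater than 2); 3 is bumped to row 2. 3 starts a new row 2. The new tableau is [[2, 4, 6], [3]].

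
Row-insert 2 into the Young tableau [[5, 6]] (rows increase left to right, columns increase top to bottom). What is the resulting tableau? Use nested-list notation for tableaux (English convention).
In row 1, 2 replaces 5 (the leftmost entry greater than 2); 5 is bumped to row 2. 5 starts a new row 2. The new tableau is [[2, 6], [5]].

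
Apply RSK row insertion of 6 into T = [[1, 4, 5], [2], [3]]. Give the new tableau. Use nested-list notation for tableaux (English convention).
6 is larger than every entry of row 1, so it is appended to row 1. The new tableau is [[1, 4, 5, 6], [2], [3]].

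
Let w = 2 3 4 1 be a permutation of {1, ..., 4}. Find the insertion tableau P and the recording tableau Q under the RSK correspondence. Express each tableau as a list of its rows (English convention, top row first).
P = [[1, 3, 4], [2]], Q = [[1, 2, 3], [4]]

Insert each entry of the permutation into P by Schensted row insertion, recording in Q the position of each new cell.

After inserting 2: P = [[2]].
After inserting 3: P = [[2, 3]].
After inserting 4: P = [[2, 3, 4]].
After inserting 1: P = [[1, 3, 4], [2]].

So P = [[1, 3, 4], [2]], Q = [[1, 2, 3], [4]].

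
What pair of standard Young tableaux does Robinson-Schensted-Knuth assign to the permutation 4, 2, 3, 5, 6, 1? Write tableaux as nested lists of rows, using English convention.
P = [[1, 3, 5, 6], [2], [4]], Q = [[1, 3, 4, 5], [2], [6]]

Insert each entry of the permutation into P by Schensted row insertion, recording in Q the position of each new cell.

Insert 4: appended to row 1. P = [[4]].
Insert 2: 2 bumps 4 from row 1; 4 starts row 2. P = [[2], [4]].
Insert 3: appended to row 1. P = [[2, 3], [4]].
Insert 5: appended to row 1. P = [[2, 3, 5], [4]].
Insert 6: appended to row 1. P = [[2, 3, 5, 6], [4]].
Insert 1: 1 bumps 2 from row 1; 2 bumps 4 from row 2; 4 starts row 3. P = [[1, 3, 5, 6], [2], [4]].

So P = [[1, 3, 5, 6], [2], [4]], Q = [[1, 3, 4, 5], [2], [6]].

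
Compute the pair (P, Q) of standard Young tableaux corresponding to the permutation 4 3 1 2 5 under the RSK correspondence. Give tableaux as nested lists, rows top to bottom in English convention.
Insert each entry of the permutation into P by Schensted row insertion, recording in Q the position of each new cell.

After inserting 4: P = [[4]].
After inserting 3: P = [[3], [4]].
After inserting 1: P = [[1], [3], [4]].
After inserting 2: P = [[1, 2], [3], [4]].
After inserting 5: P = [[1, 2, 5], [3], [4]].

So P = [[1, 2, 5], [3], [4]], Q = [[1, 4, 5], [2], [3]].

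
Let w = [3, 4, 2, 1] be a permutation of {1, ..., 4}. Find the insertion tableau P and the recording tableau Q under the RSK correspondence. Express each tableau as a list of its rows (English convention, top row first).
Insert each entry of the permutation into P by Schensted row insertion, recording in Q the position of each new cell.

After inserting 3: P = [[3]].
After inserting 4: P = [[3, 4]].
After inserting 2: P = [[2, 4], [3]].
After inserting 1: P = [[1, 4], [2], [3]].

So P = [[1, 4], [2], [3]], Q = [[1, 2], [3], [4]].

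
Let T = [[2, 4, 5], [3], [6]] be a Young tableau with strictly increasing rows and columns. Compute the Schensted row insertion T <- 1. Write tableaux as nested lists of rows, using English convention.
In row 1, 1 replaces 2 (the leftmost entry greater than 1); 2 is bumped to row 2. In row 2, 2 replaces 3 (the leftmost entry greater than 2); 3 is bumped to row 3. In row 3, 3 replaces 6 (the leftmost entry greater than 3); 6 is bumped to row 4. 6 starts a new row 4. The new tableau is [[1, 4, 5], [2], [3], [6]].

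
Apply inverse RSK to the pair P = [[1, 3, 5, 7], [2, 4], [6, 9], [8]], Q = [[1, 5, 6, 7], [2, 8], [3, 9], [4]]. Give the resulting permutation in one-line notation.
Reverse the RSK construction: for i from n down to 1, find the cell of Q containing i, remove the entry at that cell from P, and reverse-bump it up through P; the value ejected from row 1 is w(i).

Step i=9: Q has 9 at row 3, column 2; remove 9 from row 3 of P and reverse-bump: 9 enters row 2 and ejects 4; 4 enters row 1 and ejects 3. So w(9) = 3. P is now [[1, 4, 5, 7], [2, 9], [6], [8]].
Step i=8: Q has 8 at row 2, column 2; remove 9 from row 2 of P and reverse-bump: 9 enters row 1 and ejects 7. So w(8) = 7. P is now [[1, 4, 5, 9], [2], [6], [8]].
Step i=7: Q has 7 at row 1, column 4; remove that cell from P, ejecting 9. So w(7) = 9. P is now [[1, 4, 5], [2], [6], [8]].
Step i=6: Q has 6 at row 1, column 3; remove that cell from P, ejecting 5. So w(6) = 5. P is now [[1, 4], [2], [6], [8]].
Step i=5: Q has 5 at row 1, column 2; remove that cell from P, ejecting 4. So w(5) = 4. P is now [[1], [2], [6], [8]].
Step i=4: Q has 4 at row 4, column 1; remove 8 from row 4 of P and reverse-bump: 8 enters row 3 and ejects 6; 6 enters row 2 and ejects 2; 2 enters row 1 and ejects 1. So w(4) = 1. P is now [[2], [6], [8]].
Step i=3: Q has 3 at row 3, column 1; remove 8 from row 3 of P and reverse-bump: 8 enters row 2 and ejects 6; 6 enters row 1 and ejects 2. So w(3) = 2. P is now [[6], [8]].
Step i=2: Q has 2 at row 2, column 1; remove 8 from row 2 of P and reverse-bump: 8 enters row 1 and ejects 6. So w(2) = 6. P is now [[8]].
Step i=1: Q has 1 at row 1, column 1; remove that cell from P, ejecting 8. So w(1) = 8. P is now [].

So w = 8 6 2 1 4 5 9 7 3.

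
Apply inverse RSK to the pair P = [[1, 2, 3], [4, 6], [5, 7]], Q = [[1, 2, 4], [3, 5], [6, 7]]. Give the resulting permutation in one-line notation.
Reverse RSK: for i = n, n-1, ..., 1, locate i in Q, remove the corresponding corner cell from P, and reverse-bump its entry up through P; the value ejected from row 1 is w(i).

So w = 1 5 4 7 6 2 3.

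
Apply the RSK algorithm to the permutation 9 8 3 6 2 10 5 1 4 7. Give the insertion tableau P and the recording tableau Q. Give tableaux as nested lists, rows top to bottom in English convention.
Insert each entry of the permutation into P by Schensted row insertion, recording in Q the position of each new cell.

Insert 9: appended to row 1. P = [[9]].
Insert 8: 8 bumps 9 from row 1; 9 starts row 2. P = [[8], [9]].
Insert 3: 3 bumps 8 from row 1; 8 bumps 9 from row 2; 9 starts row 3. P = [[3], [8], [9]].
Insert 6: appended to row 1. P = [[3, 6], [8], [9]].
Insert 2: 2 bumps 3 from row 1; 3 bumps 8 from row 2; 8 bumps 9 from row 3; 9 starts row 4. P = [[2, 6], [3], [8], [9]].
Insert 10: appended to row 1. P = [[2, 6, 10], [3], [8], [9]].
Insert 5: 5 bumps 6 from row 1; 6 appends to row 2. P = [[2, 5, 10], [3, 6], [8], [9]].
Insert 1: 1 bumps 2 from row 1; 2 bumps 3 from row 2; 3 bumps 8 from row 3; 8 bumps 9 from row 4; 9 starts row 5. P = [[1, 5, 10], [2, 6], [3], [8], [9]].
Insert 4: 4 bumps 5 from row 1; 5 bumps 6 from row 2; 6 appends to row 3. P = [[1, 4, 10], [2, 5], [3, 6], [8], [9]].
Insert 7: 7 bumps 10 from row 1; 10 appends to row 2. P = [[1, 4, 7], [2, 5, 10], [3, 6], [8], [9]].

So P = [[1, 4, 7], [2, 5, 10], [3, 6], [8], [9]], Q = [[1, 4, 6], [2, 7, 10], [3, 9], [5], [8]].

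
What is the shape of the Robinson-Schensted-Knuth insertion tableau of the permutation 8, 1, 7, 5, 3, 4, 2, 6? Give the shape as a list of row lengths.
Row-insert each entry into an empty tableau.

After inserting 8: P = [[8]].
After inserting 1: P = [[1], [8]].
After inserting 7: P = [[1, 7], [8]].
After inserting 5: P = [[1, 5], [7], [8]].
After inserting 3: P = [[1, 3], [5], [7], [8]].
After inserting 4: P = [[1, 3, 4], [5], [7], [8]].
After inserting 2: P = [[1, 2, 4], [3], [5], [7], [8]].
After inserting 6: P = [[1, 2, 4, 6], [3], [5], [7], [8]].

The final insertion tableau P = [[1, 2, 4, 6], [3], [5], [7], [8]] has shape [4, 1, 1, 1, 1].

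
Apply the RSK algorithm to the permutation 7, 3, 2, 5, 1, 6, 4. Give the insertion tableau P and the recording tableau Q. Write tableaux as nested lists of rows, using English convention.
Insert each entry of the permutation into P by Schensted row insertion, recording in Q the position of each new cell.

Insert 7: appended to row 1. P = [[7]].
Insert 3: 3 bumps 7 from row 1; 7 starts row 2. P = [[3], [7]].
Insert 2: 2 bumps 3 from row 1; 3 bumps 7 from row 2; 7 starts row 3. P = [[2], [3], [7]].
Insert 5: appended to row 1. P = [[2, 5], [3], [7]].
Insert 1: 1 bumps 2 from row 1; 2 bumps 3 from row 2; 3 bumps 7 from row 3; 7 starts row 4. P = [[1, 5], [2], [3], [7]].
Insert 6: appended to row 1. P = [[1, 5, 6], [2], [3], [7]].
Insert 4: 4 bumps 5 from row 1; 5 appends to row 2. P = [[1, 4, 6], [2, 5], [3], [7]].

So P = [[1, 4, 6], [2, 5], [3], [7]], Q = [[1, 4, 6], [2, 7], [3], [5]].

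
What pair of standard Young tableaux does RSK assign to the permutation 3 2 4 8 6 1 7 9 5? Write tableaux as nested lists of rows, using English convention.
P = [[1, 4, 5, 7, 9], [2, 6], [3, 8]], Q = [[1, 3, 4, 7, 8], [2, 5], [6, 9]]

Insert each entry of the permutation into P by Schensted row insertion, recording in Q the position of each new cell.

After inserting 3: P = [[3]].
After inserting 2: P = [[2], [3]].
After inserting 4: P = [[2, 4], [3]].
After inserting 8: P = [[2, 4, 8], [3]].
After inserting 6: P = [[2, 4, 6], [3, 8]].
After inserting 1: P = [[1, 4, 6], [2, 8], [3]].
After inserting 7: P = [[1, 4, 6, 7], [2, 8], [3]].
After inserting 9: P = [[1, 4, 6, 7, 9], [2, 8], [3]].
After inserting 5: P = [[1, 4, 5, 7, 9], [2, 6], [3, 8]].

So P = [[1, 4, 5, 7, 9], [2, 6], [3, 8]], Q = [[1, 3, 4, 7, 8], [2, 5], [6, 9]].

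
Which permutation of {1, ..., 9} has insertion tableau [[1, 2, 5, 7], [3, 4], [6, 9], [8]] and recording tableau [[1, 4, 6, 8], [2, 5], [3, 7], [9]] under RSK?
Reverse RSK: for i = n, n-1, ..., 1, locate i in Q, remove the corresponding corner cell from P, and reverse-bump its entry up through P; the value ejected from row 1 is w(i).

So w = 8 3 1 9 4 6 5 7 2.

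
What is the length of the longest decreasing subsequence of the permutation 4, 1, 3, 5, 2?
3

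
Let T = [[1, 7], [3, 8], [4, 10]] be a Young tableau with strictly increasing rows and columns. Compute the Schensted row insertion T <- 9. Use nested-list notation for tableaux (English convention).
9 is larger than every entry of row 1, so it is appended to row 1. The new tableau is [[1, 7, 9], [3, 8], [4, 10]].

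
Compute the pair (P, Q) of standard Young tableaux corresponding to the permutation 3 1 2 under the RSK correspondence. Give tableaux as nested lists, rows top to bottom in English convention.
P = [[1, 2], [3]], Q = [[1, 3], [2]]

Insert each entry of the permutation into P by Schensted row insertion, recording in Q the position of each new cell.

Insert 3: appended to row 1. P = [[3]].
Insert 1: 1 bumps 3 from row 1; 3 starts row 2. P = [[1], [3]].
Insert 2: appended to row 1. P = [[1, 2], [3]].

So P = [[1, 2], [3]], Q = [[1, 3], [2]].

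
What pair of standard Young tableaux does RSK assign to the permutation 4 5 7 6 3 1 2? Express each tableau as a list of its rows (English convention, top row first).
Insert each entry of the permutation into P by Schensted row insertion, recording in Q the position of each new cell.

Insert 4: appended to row 1. P = [[4]].
Insert 5: appended to row 1. P = [[4, 5]].
Insert 7: appended to row 1. P = [[4, 5, 7]].
Insert 6: 6 bumps 7 from row 1; 7 starts row 2. P = [[4, 5, 6], [7]].
Insert 3: 3 bumps 4 from row 1; 4 bumps 7 from row 2; 7 starts row 3. P = [[3, 5, 6], [4], [7]].
Insert 1: 1 bumps 3 from row 1; 3 bumps 4 from row 2; 4 bumps 7 from row 3; 7 starts row 4. P = [[1, 5, 6], [3], [4], [7]].
Insert 2: 2 bumps 5 from row 1; 5 appends to row 2. P = [[1, 2, 6], [3, 5], [4], [7]].

So P = [[1, 2, 6], [3, 5], [4], [7]], Q = [[1, 2, 3], [4, 7], [5], [6]].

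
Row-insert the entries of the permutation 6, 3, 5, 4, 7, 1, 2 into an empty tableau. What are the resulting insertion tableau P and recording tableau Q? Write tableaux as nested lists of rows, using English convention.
P = [[1, 2, 7], [3, 4], [5], [6]], Q = [[1, 3, 5], [2, 7], [4], [6]]

Insert each entry of the permutation into P by Schensted row insertion, recording in Q the position of each new cell.

Insert 6: appended to row 1. P = [[6]].
Insert 3: 3 bumps 6 from row 1; 6 starts row 2. P = [[3], [6]].
Insert 5: appended to row 1. P = [[3, 5], [6]].
Insert 4: 4 bumps 5 from row 1; 5 bumps 6 from row 2; 6 starts row 3. P = [[3, 4], [5], [6]].
Insert 7: appended to row 1. P = [[3, 4, 7], [5], [6]].
Insert 1: 1 bumps 3 from row 1; 3 bumps 5 from row 2; 5 bumps 6 from row 3; 6 starts row 4. P = [[1, 4, 7], [3], [5], [6]].
Insert 2: 2 bumps 4 from row 1; 4 appends to row 2. P = [[1, 2, 7], [3, 4], [5], [6]].

So P = [[1, 2, 7], [3, 4], [5], [6]], Q = [[1, 3, 5], [2, 7], [4], [6]].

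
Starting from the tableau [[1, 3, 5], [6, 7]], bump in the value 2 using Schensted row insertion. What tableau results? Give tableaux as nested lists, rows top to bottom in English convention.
[[1, 2, 5], [3, 7], [6]]

In row 1, 2 replaces 3 (the leftmost entry greater than 2); 3 is bumped to row 2. In row 2, 3 replaces 6 (the leftmost entry greater than 3); 6 is bumped to row 3. 6 starts a new row 3. The new tableau is [[1, 2, 5], [3, 7], [6]].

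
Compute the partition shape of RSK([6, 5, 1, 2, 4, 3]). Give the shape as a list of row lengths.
[3, 1, 1, 1]

RSK row insertion gives P = [[1, 2, 3], [4], [5], [6]], which has shape [3, 1, 1, 1].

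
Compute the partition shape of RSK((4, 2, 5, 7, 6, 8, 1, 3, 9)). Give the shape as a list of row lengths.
Row-insert each entry into an empty tableau.

After inserting 4: P = [[4]].
After inserting 2: P = [[2], [4]].
After inserting 5: P = [[2, 5], [4]].
After inserting 7: P = [[2, 5, 7], [4]].
After inserting 6: P = [[2, 5, 6], [4, 7]].
After inserting 8: P = [[2, 5, 6, 8], [4, 7]].
After inserting 1: P = [[1, 5, 6, 8], [2, 7], [4]].
After inserting 3: P = [[1, 3, 6, 8], [2, 5], [4, 7]].
After inserting 9: P = [[1, 3, 6, 8, 9], [2, 5], [4, 7]].

The final insertion tableau P = [[1, 3, 6, 8, 9], [2, 5], [4, 7]] has shape [5, 2, 2].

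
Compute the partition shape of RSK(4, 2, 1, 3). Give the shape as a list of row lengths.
[2, 1, 1]

RSK row insertion gives P = [[1, 3], [2], [4]], which has shape [2, 1, 1].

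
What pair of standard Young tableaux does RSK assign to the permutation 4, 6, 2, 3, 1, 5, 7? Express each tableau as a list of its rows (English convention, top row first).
P = [[1, 3, 5, 7], [2, 6], [4]], Q = [[1, 2, 6, 7], [3, 4], [5]]

Insert each entry of the permutation into P by Schensted row insertion, recording in Q the position of each new cell.

Insert 4: appended to row 1. P = [[4]], Q = [[1]].
Insert 6: appended to row 1. P = [[4, 6]], Q = [[1, 2]].
Insert 2: 2 bumps 4 from row 1; 4 starts row 2. P = [[2, 6], [4]], Q = [[1, 2], [3]].
Insert 3: 3 bumps 6 from row 1; 6 appends to row 2. P = [[2, 3], [4, 6]], Q = [[1, 2], [3, 4]].
Insert 1: 1 bumps 2 from row 1; 2 bumps 4 from row 2; 4 starts row 3. P = [[1, 3], [2, 6], [4]], Q = [[1, 2], [3, 4], [5]].
Insert 5: appended to row 1. P = [[1, 3, 5], [2, 6], [4]], Q = [[1, 2, 6], [3, 4], [5]].
Insert 7: appended to row 1. P = [[1, 3, 5, 7], [2, 6], [4]], Q = [[1, 2, 6, 7], [3, 4], [5]].

So P = [[1, 3, 5, 7], [2, 6], [4]], Q = [[1, 2, 6, 7], [3, 4], [5]].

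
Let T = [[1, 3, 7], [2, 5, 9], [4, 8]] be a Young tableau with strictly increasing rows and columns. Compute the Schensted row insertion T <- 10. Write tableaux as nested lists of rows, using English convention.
10 is larger than every entry of row 1, so it is appended to row 1. The new tableau is [[1, 3, 7, 10], [2, 5, 9], [4, 8]].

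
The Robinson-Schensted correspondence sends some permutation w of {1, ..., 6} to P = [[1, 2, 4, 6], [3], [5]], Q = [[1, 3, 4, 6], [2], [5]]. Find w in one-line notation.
Reverse RSK: for i = n, n-1, ..., 1, locate i in Q, remove the corresponding corner cell from P, and reverse-bump its entry up through P; the value ejected from row 1 is w(i).

So w = 5 1 3 4 2 6.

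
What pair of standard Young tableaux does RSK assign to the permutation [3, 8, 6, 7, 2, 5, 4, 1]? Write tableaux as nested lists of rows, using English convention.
P = [[1, 4, 7], [2, 5], [3], [6], [8]], Q = [[1, 2, 4], [3, 6], [5], [7], [8]]

Insert each entry of the permutation into P by Schensted row insertion, recording in Q the position of each new cell.

Insert 3: appended to row 1. P = [[3]].
Insert 8: appended to row 1. P = [[3, 8]].
Insert 6: 6 bumps 8 from row 1; 8 starts row 2. P = [[3, 6], [8]].
Insert 7: appended to row 1. P = [[3, 6, 7], [8]].
Insert 2: 2 bumps 3 from row 1; 3 bumps 8 from row 2; 8 starts row 3. P = [[2, 6, 7], [3], [8]].
Insert 5: 5 bumps 6 from row 1; 6 appends to row 2. P = [[2, 5, 7], [3, 6], [8]].
Insert 4: 4 bumps 5 from row 1; 5 bumps 6 from row 2; 6 bumps 8 from row 3; 8 starts row 4. P = [[2, 4, 7], [3, 5], [6], [8]].
Insert 1: 1 bumps 2 from row 1; 2 bumps 3 from row 2; 3 bumps 6 from row 3; 6 bumps 8 from row 4; 8 starts row 5. P = [[1, 4, 7], [2, 5], [3], [6], [8]].

So P = [[1, 4, 7], [2, 5], [3], [6], [8]], Q = [[1, 2, 4], [3, 6], [5], [7], [8]].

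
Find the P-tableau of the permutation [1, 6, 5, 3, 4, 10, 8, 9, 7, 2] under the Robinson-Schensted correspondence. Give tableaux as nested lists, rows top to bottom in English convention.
Insert 1: appended to row 1. P = [[1]].
Insert 6: appended to row 1. P = [[1, 6]].
Insert 5: 5 bumps 6 from row 1; 6 starts row 2. P = [[1, 5], [6]].
Insert 3: 3 bumps 5 from row 1; 5 bumps 6 from row 2; 6 starts row 3. P = [[1, 3], [5], [6]].
Insert 4: appended to row 1. P = [[1, 3, 4], [5], [6]].
Insert 10: appended to row 1. P = [[1, 3, 4, 10], [5], [6]].
Insert 8: 8 bumps 10 from row 1; 10 appends to row 2. P = [[1, 3, 4, 8], [5, 10], [6]].
Insert 9: appended to row 1. P = [[1, 3, 4, 8, 9], [5, 10], [6]].
Insert 7: 7 bumps 8 from row 1; 8 bumps 10 from row 2; 10 appends to row 3. P = [[1, 3, 4, 7, 9], [5, 8], [6, 10]].
Insert 2: 2 bumps 3 from row 1; 3 bumps 5 from row 2; 5 bumps 6 from row 3; 6 starts row 4. P = [[1, 2, 4, 7, 9], [3, 8], [5, 10], [6]].

So P = [[1, 2, 4, 7, 9], [3, 8], [5, 10], [6]].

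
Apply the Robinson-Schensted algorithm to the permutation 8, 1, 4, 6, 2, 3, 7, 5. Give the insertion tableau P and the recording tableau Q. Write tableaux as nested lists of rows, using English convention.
Insert each entry of the permutation into P by Schensted row insertion, recording in Q the position of each new cell.

Insert 8: appended to row 1. P = [[8]].
Insert 1: 1 bumps 8 from row 1; 8 starts row 2. P = [[1], [8]].
Insert 4: appended to row 1. P = [[1, 4], [8]].
Insert 6: appended to row 1. P = [[1, 4, 6], [8]].
Insert 2: 2 bumps 4 from row 1; 4 bumps 8 from row 2; 8 starts row 3. P = [[1, 2, 6], [4], [8]].
Insert 3: 3 bumps 6 from row 1; 6 appends to row 2. P = [[1, 2, 3], [4, 6], [8]].
Insert 7: appended to row 1. P = [[1, 2, 3, 7], [4, 6], [8]].
Insert 5: 5 bumps 7 from row 1; 7 appends to row 2. P = [[1, 2, 3, 5], [4, 6, 7], [8]].

So P = [[1, 2, 3, 5], [4, 6, 7], [8]], Q = [[1, 3, 4, 7], [2, 6, 8], [5]].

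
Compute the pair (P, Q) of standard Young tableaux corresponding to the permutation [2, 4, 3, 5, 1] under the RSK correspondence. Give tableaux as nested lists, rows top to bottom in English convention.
P = [[1, 3, 5], [2], [4]], Q = [[1, 2, 4], [3], [5]]

Insert each entry of the permutation into P by Schensted row insertion, recording in Q the position of each new cell.

Insert 2: appended to row 1. P = [[2]].
Insert 4: appended to row 1. P = [[2, 4]].
Insert 3: 3 bumps 4 from row 1; 4 starts row 2. P = [[2, 3], [4]].
Insert 5: appended to row 1. P = [[2, 3, 5], [4]].
Insert 1: 1 bumps 2 from row 1; 2 bumps 4 from row 2; 4 starts row 3. P = [[1, 3, 5], [2], [4]].

So P = [[1, 3, 5], [2], [4]], Q = [[1, 2, 4], [3], [5]].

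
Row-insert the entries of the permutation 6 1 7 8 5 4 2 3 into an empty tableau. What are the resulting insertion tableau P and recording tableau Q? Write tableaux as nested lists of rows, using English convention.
Insert each entry of the permutation into P by Schensted row insertion, recording in Q the position of each new cell.

Insert 6: appended to row 1. P = [[6]], Q = [[1]].
Insert 1: 1 bumps 6 from row 1; 6 starts row 2. P = [[1], [6]], Q = [[1], [2]].
Insert 7: appended to row 1. P = [[1, 7], [6]], Q = [[1, 3], [2]].
Insert 8: appended to row 1. P = [[1, 7, 8], [6]], Q = [[1, 3, 4], [2]].
Insert 5: 5 bumps 7 from row 1; 7 appends to row 2. P = [[1, 5, 8], [6, 7]], Q = [[1, 3, 4], [2, 5]].
Insert 4: 4 bumps 5 from row 1; 5 bumps 6 from row 2; 6 starts row 3. P = [[1, 4, 8], [5, 7], [6]], Q = [[1, 3, 4], [2, 5], [6]].
Insert 2: 2 bumps 4 from row 1; 4 bumps 5 from row 2; 5 bumps 6 from row 3; 6 starts row 4. P = [[1, 2, 8], [4, 7], [5], [6]], Q = [[1, 3, 4], [2, 5], [6], [7]].
Insert 3: 3 bumps 8 from row 1; 8 appends to row 2. P = [[1, 2, 3], [4, 7, 8], [5], [6]], Q = [[1, 3, 4], [2, 5, 8], [6], [7]].

So P = [[1, 2, 3], [4, 7, 8], [5], [6]], Q = [[1, 3, 4], [2, 5, 8], [6], [7]].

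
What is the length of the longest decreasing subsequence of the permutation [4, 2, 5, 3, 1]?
3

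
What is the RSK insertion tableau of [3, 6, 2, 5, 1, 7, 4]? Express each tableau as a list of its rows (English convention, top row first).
Insert 3: appended to row 1. P = [[3]].
Insert 6: appended to row 1. P = [[3, 6]].
Insert 2: 2 bumps 3 from row 1; 3 starts row 2. P = [[2, 6], [3]].
Insert 5: 5 bumps 6 from row 1; 6 appends to row 2. P = [[2, 5], [3, 6]].
Insert 1: 1 bumps 2 from row 1; 2 bumps 3 from row 2; 3 starts row 3. P = [[1, 5], [2, 6], [3]].
Insert 7: appended to row 1. P = [[1, 5, 7], [2, 6], [3]].
Insert 4: 4 bumps 5 from row 1; 5 bumps 6 from row 2; 6 appends to row 3. P = [[1, 4, 7], [2, 5], [3, 6]].

So P = [[1, 4, 7], [2, 5], [3, 6]].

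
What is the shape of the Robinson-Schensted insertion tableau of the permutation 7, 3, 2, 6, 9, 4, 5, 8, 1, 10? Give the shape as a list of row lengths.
RSK row insertion gives P = [[1, 4, 5, 8, 10], [2, 6, 9], [3], [7]], which has shape [5, 3, 1, 1].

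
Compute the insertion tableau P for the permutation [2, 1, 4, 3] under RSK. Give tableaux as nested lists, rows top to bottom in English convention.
Insert 2: appended to row 1. P = [[2]].
Insert 1: 1 bumps 2 from row 1; 2 starts row 2. P = [[1], [2]].
Insert 4: appended to row 1. P = [[1, 4], [2]].
Insert 3: 3 bumps 4 from row 1; 4 appends to row 2. P = [[1, 3], [2, 4]].

So P = [[1, 3], [2, 4]].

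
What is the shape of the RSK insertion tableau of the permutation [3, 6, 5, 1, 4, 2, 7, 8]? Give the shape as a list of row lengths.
[4, 2, 1, 1]

RSK row insertion gives P = [[1, 2, 7, 8], [3, 4], [5], [6]], which has shape [4, 2, 1, 1].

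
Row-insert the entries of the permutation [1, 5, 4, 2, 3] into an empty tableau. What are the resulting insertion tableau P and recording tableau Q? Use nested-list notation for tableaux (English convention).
Insert each entry of the permutation into P by Schensted row insertion, recording in Q the position of each new cell.

Insert 1: appended to row 1. P = [[1]].
Insert 5: appended to row 1. P = [[1, 5]].
Insert 4: 4 bumps 5 from row 1; 5 starts row 2. P = [[1, 4], [5]].
Insert 2: 2 bumps 4 from row 1; 4 bumps 5 from row 2; 5 starts row 3. P = [[1, 2], [4], [5]].
Insert 3: appended to row 1. P = [[1, 2, 3], [4], [5]].

So P = [[1, 2, 3], [4], [5]], Q = [[1, 2, 5], [3], [4]].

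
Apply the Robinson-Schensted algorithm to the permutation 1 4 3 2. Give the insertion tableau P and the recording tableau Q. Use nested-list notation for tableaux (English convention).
Insert each entry of the permutation into P by Schensted row insertion, recording in Q the position of each new cell.

Insert 1: appended to row 1. P = [[1]].
Insert 4: appended to row 1. P = [[1, 4]].
Insert 3: 3 bumps 4 from row 1; 4 starts row 2. P = [[1, 3], [4]].
Insert 2: 2 bumps 3 from row 1; 3 bumps 4 from row 2; 4 starts row 3. P = [[1, 2], [3], [4]].

So P = [[1, 2], [3], [4]], Q = [[1, 2], [3], [4]].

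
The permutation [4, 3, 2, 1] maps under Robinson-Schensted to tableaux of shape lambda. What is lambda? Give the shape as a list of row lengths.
[1, 1, 1, 1]

Row-insert each entry into an empty tableau.

After inserting 4: P = [[4]].
After inserting 3: P = [[3], [4]].
After inserting 2: P = [[2], [3], [4]].
After inserting 1: P = [[1], [2], [3], [4]].

The final insertion tableau P = [[1], [2], [3], [4]] has shape [1, 1, 1, 1].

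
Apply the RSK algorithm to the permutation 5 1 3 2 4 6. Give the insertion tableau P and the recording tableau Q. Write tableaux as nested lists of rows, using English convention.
Insert each entry of the permutation into P by Schensted row insertion, recording in Q the position of each new cell.

Insert 5: appended to row 1. P = [[5]].
Insert 1: 1 bumps 5 from row 1; 5 starts row 2. P = [[1], [5]].
Insert 3: appended to row 1. P = [[1, 3], [5]].
Insert 2: 2 bumps 3 from row 1; 3 bumps 5 from row 2; 5 starts row 3. P = [[1, 2], [3], [5]].
Insert 4: appended to row 1. P = [[1, 2, 4], [3], [5]].
Insert 6: appended to row 1. P = [[1, 2, 4, 6], [3], [5]].

So P = [[1, 2, 4, 6], [3], [5]], Q = [[1, 3, 5, 6], [2], [4]].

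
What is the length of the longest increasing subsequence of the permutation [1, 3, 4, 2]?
3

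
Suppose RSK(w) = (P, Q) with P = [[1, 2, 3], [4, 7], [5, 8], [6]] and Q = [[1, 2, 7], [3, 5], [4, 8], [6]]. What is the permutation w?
6 8 5 1 4 2 7 3

Reverse the RSK construction: for i from n down to 1, find the cell of Q containing i, remove the entry at that cell from P, and reverse-bump it up through P; the value ejected from row 1 is w(i).

Step i=8: Q has 8 at row 3, column 2; remove 8 from row 3 of P and reverse-bump: 8 enters row 2 and ejects 7; 7 enters row 1 and ejects 3. So w(8) = 3. P is now [[1, 2, 7], [4, 8], [5], [6]].
Step i=7: Q has 7 at row 1, column 3; remove that cell from P, ejecting 7. So w(7) = 7. P is now [[1, 2], [4, 8], [5], [6]].
Step i=6: Q has 6 at row 4, column 1; remove 6 from row 4 of P and reverse-bump: 6 enters row 3 and ejects 5; 5 enters row 2 and ejects 4; 4 enters row 1 and ejects 2. So w(6) = 2. P is now [[1, 4], [5, 8], [6]].
Step i=5: Q has 5 at row 2, column 2; remove 8 from row 2 of P and reverse-bump: 8 enters row 1 and ejects 4. So w(5) = 4. P is now [[1, 8], [5], [6]].
Step i=4: Q has 4 at row 3, column 1; remove 6 from row 3 of P and reverse-bump: 6 enters row 2 and ejects 5; 5 enters row 1 and ejects 1. So w(4) = 1. P is now [[5, 8], [6]].
Step i=3: Q has 3 at row 2, column 1; remove 6 from row 2 of P and reverse-bump: 6 enters row 1 and ejects 5. So w(3) = 5. P is now [[6, 8]].
Step i=2: Q has 2 at row 1, column 2; remove that cell from P, ejecting 8. So w(2) = 8. P is now [[6]].
Step i=1: Q has 1 at row 1, column 1; remove that cell from P, ejecting 6. So w(1) = 6. P is now [].

So w = 6 8 5 1 4 2 7 3.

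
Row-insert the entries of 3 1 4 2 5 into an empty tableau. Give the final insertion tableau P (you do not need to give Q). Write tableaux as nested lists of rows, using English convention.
P = [[1, 2, 5], [3, 4]]

Insert 3: appended to row 1. P = [[3]].
Insert 1: 1 bumps 3 from row 1; 3 starts row 2. P = [[1], [3]].
Insert 4: appended to row 1. P = [[1, 4], [3]].
Insert 2: 2 bumps 4 from row 1; 4 appends to row 2. P = [[1, 2], [3, 4]].
Insert 5: appended to row 1. P = [[1, 2, 5], [3, 4]].

So P = [[1, 2, 5], [3, 4]].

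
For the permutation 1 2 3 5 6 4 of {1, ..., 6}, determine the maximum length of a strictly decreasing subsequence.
2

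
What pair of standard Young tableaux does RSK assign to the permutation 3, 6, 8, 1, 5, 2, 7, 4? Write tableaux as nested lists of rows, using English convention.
Insert each entry of the permutation into P by Schensted row insertion, recording in Q the position of each new cell.

After inserting 3: P = [[3]].
After inserting 6: P = [[3, 6]].
After inserting 8: P = [[3, 6, 8]].
After inserting 1: P = [[1, 6, 8], [3]].
After inserting 5: P = [[1, 5, 8], [3, 6]].
After inserting 2: P = [[1, 2, 8], [3, 5], [6]].
After inserting 7: P = [[1, 2, 7], [3, 5, 8], [6]].
After inserting 4: P = [[1, 2, 4], [3, 5, 7], [6, 8]].

So P = [[1, 2, 4], [3, 5, 7], [6, 8]], Q = [[1, 2, 3], [4, 5, 7], [6, 8]].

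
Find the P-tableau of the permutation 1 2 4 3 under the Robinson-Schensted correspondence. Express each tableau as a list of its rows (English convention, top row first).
After inserting 1: P = [[1]].
After inserting 2: P = [[1, 2]].
After inserting 4: P = [[1, 2, 4]].
After inserting 3: P = [[1, 2, 3], [4]].

So P = [[1, 2, 3], [4]].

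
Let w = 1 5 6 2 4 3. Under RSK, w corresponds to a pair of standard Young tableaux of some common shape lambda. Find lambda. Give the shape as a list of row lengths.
RSK row insertion gives P = [[1, 2, 3], [4, 6], [5]], which has shape [3, 2, 1].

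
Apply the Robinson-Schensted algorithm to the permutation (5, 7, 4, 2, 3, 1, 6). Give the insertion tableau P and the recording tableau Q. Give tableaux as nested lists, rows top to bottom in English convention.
Insert each entry of the permutation into P by Schensted row insertion, recording in Q the position of each new cell.

Insert 5: appended to row 1. P = [[5]], Q = [[1]].
Insert 7: appended to row 1. P = [[5, 7]], Q = [[1, 2]].
Insert 4: 4 bumps 5 from row 1; 5 starts row 2. P = [[4, 7], [5]], Q = [[1, 2], [3]].
Insert 2: 2 bumps 4 from row 1; 4 bumps 5 from row 2; 5 starts row 3. P = [[2, 7], [4], [5]], Q = [[1, 2], [3], [4]].
Insert 3: 3 bumps 7 from row 1; 7 appends to row 2. P = [[2, 3], [4, 7], [5]], Q = [[1, 2], [3, 5], [4]].
Insert 1: 1 bumps 2 from row 1; 2 bumps 4 from row 2; 4 bumps 5 from row 3; 5 starts row 4. P = [[1, 3], [2, 7], [4], [5]], Q = [[1, 2], [3, 5], [4], [6]].
Insert 6: appended to row 1. P = [[1, 3, 6], [2, 7], [4], [5]], Q = [[1, 2, 7], [3, 5], [4], [6]].

So P = [[1, 3, 6], [2, 7], [4], [5]], Q = [[1, 2, 7], [3, 5], [4], [6]].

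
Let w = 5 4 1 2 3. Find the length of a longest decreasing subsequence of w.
3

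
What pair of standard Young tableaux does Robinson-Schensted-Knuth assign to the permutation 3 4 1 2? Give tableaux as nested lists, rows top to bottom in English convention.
P = [[1, 2], [3, 4]], Q = [[1, 2], [3, 4]]

Insert each entry of the permutation into P by Schensted row insertion, recording in Q the position of each new cell.

Insert 3: appended to row 1. P = [[3]].
Insert 4: appended to row 1. P = [[3, 4]].
Insert 1: 1 bumps 3 from row 1; 3 starts row 2. P = [[1, 4], [3]].
Insert 2: 2 bumps 4 from row 1; 4 appends to row 2. P = [[1, 2], [3, 4]].

So P = [[1, 2], [3, 4]], Q = [[1, 2], [3, 4]].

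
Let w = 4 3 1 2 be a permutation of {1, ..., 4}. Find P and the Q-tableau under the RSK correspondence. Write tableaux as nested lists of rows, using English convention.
Insert each entry of the permutation into P by Schensted row insertion, recording in Q the position of each new cell.

Insert 4: appended to row 1. P = [[4]], Q = [[1]].
Insert 3: 3 bumps 4 from row 1; 4 starts row 2. P = [[3], [4]], Q = [[1], [2]].
Insert 1: 1 bumps 3 from row 1; 3 bumps 4 from row 2; 4 starts row 3. P = [[1], [3], [4]], Q = [[1], [2], [3]].
Insert 2: appended to row 1. P = [[1, 2], [3], [4]], Q = [[1, 4], [2], [3]].

So P = [[1, 2], [3], [4]], Q = [[1, 4], [2], [3]].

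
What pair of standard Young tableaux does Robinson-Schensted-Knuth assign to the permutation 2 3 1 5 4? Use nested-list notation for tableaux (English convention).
P = [[1, 3, 4], [2, 5]], Q = [[1, 2, 4], [3, 5]]

Insert each entry of the permutation into P by Schensted row insertion, recording in Q the position of each new cell.

Insert 2: appended to row 1. P = [[2]].
Insert 3: appended to row 1. P = [[2, 3]].
Insert 1: 1 bumps 2 from row 1; 2 starts row 2. P = [[1, 3], [2]].
Insert 5: appended to row 1. P = [[1, 3, 5], [2]].
Insert 4: 4 bumps 5 from row 1; 5 appends to row 2. P = [[1, 3, 4], [2, 5]].

So P = [[1, 3, 4], [2, 5]], Q = [[1, 2, 4], [3, 5]].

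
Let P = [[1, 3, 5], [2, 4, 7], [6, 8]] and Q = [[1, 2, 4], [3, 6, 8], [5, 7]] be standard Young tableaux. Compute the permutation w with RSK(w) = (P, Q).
Reverse the RSK construction: for i from n down to 1, find the cell of Q containing i, remove the entry at that cell from P, and reverse-bump it up through P; the value ejected from row 1 is w(i).

Step i=8: Q has 8 at row 2, column 3; remove 7 from row 2 of P and reverse-bump: 7 enters row 1 and ejects 5. So w(8) = 5. P is now [[1, 3, 7], [2, 4], [6, 8]].
Step i=7: Q has 7 at row 3, column 2; remove 8 from row 3 of P and reverse-bump: 8 enters row 2 and ejects 4; 4 enters row 1 and ejects 3. So w(7) = 3. P is now [[1, 4, 7], [2, 8], [6]].
Step i=6: Q has 6 at row 2, column 2; remove 8 from row 2 of P and reverse-bump: 8 enters row 1 and ejects 7. So w(6) = 7. P is now [[1, 4, 8], [2], [6]].
Step i=5: Q has 5 at row 3, column 1; remove 6 from row 3 of P and reverse-bump: 6 enters row 2 and ejects 2; 2 enters row 1 and ejects 1. So w(5) = 1. P is now [[2, 4, 8], [6]].
Step i=4: Q has 4 at row 1, column 3; remove that cell from P, ejecting 8. So w(4) = 8. P is now [[2, 4], [6]].
Step i=3: Q has 3 at row 2, column 1; remove 6 from row 2 of P and reverse-bump: 6 enters row 1 and ejects 4. So w(3) = 4. P is now [[2, 6]].
Step i=2: Q has 2 at row 1, column 2; remove that cell from P, ejecting 6. So w(2) = 6. P is now [[2]].
Step i=1: Q has 1 at row 1, column 1; remove that cell from P, ejecting 2. So w(1) = 2. P is now [].

So w = 2 6 4 8 1 7 3 5.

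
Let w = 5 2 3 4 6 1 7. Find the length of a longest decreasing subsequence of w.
3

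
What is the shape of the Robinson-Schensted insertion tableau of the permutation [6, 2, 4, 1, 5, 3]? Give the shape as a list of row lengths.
[3, 2, 1]

Row-insert each entry into an empty tableau.

After inserting 6: P = [[6]].
After inserting 2: P = [[2], [6]].
After inserting 4: P = [[2, 4], [6]].
After inserting 1: P = [[1, 4], [2], [6]].
After inserting 5: P = [[1, 4, 5], [2], [6]].
After inserting 3: P = [[1, 3, 5], [2, 4], [6]].

The final insertion tableau P = [[1, 3, 5], [2, 4], [6]] has shape [3, 2, 1].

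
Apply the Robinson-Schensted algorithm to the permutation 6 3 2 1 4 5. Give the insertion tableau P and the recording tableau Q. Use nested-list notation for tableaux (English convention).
Insert each entry of the permutation into P by Schensted row insertion, recording in Q the position of each new cell.

Insert 6: appended to row 1. P = [[6]], Q = [[1]].
Insert 3: 3 bumps 6 from row 1; 6 starts row 2. P = [[3], [6]], Q = [[1], [2]].
Insert 2: 2 bumps 3 from row 1; 3 bumps 6 from row 2; 6 starts row 3. P = [[2], [3], [6]], Q = [[1], [2], [3]].
Insert 1: 1 bumps 2 from row 1; 2 bumps 3 from row 2; 3 bumps 6 from row 3; 6 starts row 4. P = [[1], [2], [3], [6]], Q = [[1], [2], [3], [4]].
Insert 4: appended to row 1. P = [[1, 4], [2], [3], [6]], Q = [[1, 5], [2], [3], [4]].
Insert 5: appended to row 1. P = [[1, 4, 5], [2], [3], [6]], Q = [[1, 5, 6], [2], [3], [4]].

So P = [[1, 4, 5], [2], [3], [6]], Q = [[1, 5, 6], [2], [3], [4]].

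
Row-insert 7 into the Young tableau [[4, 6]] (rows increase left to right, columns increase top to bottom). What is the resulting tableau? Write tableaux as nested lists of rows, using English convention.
7 is larger than every entry of row 1, so it is appended to row 1. The new tableau is [[4, 6, 7]].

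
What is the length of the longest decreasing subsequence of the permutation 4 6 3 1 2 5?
3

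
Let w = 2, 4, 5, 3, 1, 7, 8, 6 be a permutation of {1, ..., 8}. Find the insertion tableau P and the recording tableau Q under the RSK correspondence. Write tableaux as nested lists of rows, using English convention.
P = [[1, 3, 5, 6, 8], [2, 7], [4]], Q = [[1, 2, 3, 6, 7], [4, 8], [5]]

Insert each entry of the permutation into P by Schensted row insertion, recording in Q the position of each new cell.

Insert 2: appended to row 1. P = [[2]].
Insert 4: appended to row 1. P = [[2, 4]].
Insert 5: appended to row 1. P = [[2, 4, 5]].
Insert 3: 3 bumps 4 from row 1; 4 starts row 2. P = [[2, 3, 5], [4]].
Insert 1: 1 bumps 2 from row 1; 2 bumps 4 from row 2; 4 starts row 3. P = [[1, 3, 5], [2], [4]].
Insert 7: appended to row 1. P = [[1, 3, 5, 7], [2], [4]].
Insert 8: appended to row 1. P = [[1, 3, 5, 7, 8], [2], [4]].
Insert 6: 6 bumps 7 from row 1; 7 appends to row 2. P = [[1, 3, 5, 6, 8], [2, 7], [4]].

So P = [[1, 3, 5, 6, 8], [2, 7], [4]], Q = [[1, 2, 3, 6, 7], [4, 8], [5]].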